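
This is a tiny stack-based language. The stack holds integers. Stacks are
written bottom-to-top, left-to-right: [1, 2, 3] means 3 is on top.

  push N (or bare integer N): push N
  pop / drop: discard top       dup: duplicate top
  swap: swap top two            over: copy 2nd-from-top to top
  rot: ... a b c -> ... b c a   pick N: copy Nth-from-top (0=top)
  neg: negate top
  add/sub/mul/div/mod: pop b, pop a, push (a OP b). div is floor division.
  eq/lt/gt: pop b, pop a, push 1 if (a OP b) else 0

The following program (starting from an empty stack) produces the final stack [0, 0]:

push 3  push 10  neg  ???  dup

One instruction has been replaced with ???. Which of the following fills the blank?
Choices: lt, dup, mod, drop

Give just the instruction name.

Answer: lt

Derivation:
Stack before ???: [3, -10]
Stack after ???:  [0]
Checking each choice:
  lt: MATCH
  dup: produces [3, -10, -10, -10]
  mod: produces [-7, -7]
  drop: produces [3, 3]


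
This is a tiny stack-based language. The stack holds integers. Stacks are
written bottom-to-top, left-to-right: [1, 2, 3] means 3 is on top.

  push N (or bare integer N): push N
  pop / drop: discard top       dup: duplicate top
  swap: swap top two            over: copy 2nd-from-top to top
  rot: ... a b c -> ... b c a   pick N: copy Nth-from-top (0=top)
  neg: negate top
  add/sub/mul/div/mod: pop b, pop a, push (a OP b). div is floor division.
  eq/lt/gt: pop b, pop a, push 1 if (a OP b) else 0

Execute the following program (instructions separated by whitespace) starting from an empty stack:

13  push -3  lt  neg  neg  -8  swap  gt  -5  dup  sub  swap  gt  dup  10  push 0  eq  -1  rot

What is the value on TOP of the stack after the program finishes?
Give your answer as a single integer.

After 'push 13': [13]
After 'push -3': [13, -3]
After 'lt': [0]
After 'neg': [0]
After 'neg': [0]
After 'push -8': [0, -8]
After 'swap': [-8, 0]
After 'gt': [0]
After 'push -5': [0, -5]
After 'dup': [0, -5, -5]
After 'sub': [0, 0]
After 'swap': [0, 0]
After 'gt': [0]
After 'dup': [0, 0]
After 'push 10': [0, 0, 10]
After 'push 0': [0, 0, 10, 0]
After 'eq': [0, 0, 0]
After 'push -1': [0, 0, 0, -1]
After 'rot': [0, 0, -1, 0]

Answer: 0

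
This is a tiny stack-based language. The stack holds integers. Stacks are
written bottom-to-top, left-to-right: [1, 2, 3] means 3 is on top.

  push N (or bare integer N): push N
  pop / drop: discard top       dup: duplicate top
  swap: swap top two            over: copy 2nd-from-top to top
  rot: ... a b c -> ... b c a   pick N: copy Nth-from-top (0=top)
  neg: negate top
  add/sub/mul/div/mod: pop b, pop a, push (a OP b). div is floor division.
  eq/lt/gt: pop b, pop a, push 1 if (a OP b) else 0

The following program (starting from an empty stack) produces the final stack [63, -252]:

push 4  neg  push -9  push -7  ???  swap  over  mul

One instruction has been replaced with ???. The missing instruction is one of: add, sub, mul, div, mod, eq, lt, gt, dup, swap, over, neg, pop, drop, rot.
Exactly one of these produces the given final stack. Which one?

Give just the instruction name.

Answer: mul

Derivation:
Stack before ???: [-4, -9, -7]
Stack after ???:  [-4, 63]
The instruction that transforms [-4, -9, -7] -> [-4, 63] is: mul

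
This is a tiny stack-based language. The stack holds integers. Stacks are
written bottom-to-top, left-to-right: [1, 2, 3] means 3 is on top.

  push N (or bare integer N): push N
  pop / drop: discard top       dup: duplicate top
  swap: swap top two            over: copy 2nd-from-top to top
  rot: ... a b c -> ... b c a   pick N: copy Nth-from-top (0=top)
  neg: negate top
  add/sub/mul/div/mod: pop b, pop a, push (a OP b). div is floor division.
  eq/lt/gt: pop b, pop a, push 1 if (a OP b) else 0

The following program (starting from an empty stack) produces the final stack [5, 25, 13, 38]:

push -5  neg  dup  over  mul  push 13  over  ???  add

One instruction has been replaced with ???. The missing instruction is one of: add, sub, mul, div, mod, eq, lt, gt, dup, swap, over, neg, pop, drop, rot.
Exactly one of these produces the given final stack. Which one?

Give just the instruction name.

Stack before ???: [5, 25, 13, 25]
Stack after ???:  [5, 25, 13, 25, 13]
The instruction that transforms [5, 25, 13, 25] -> [5, 25, 13, 25, 13] is: over

Answer: over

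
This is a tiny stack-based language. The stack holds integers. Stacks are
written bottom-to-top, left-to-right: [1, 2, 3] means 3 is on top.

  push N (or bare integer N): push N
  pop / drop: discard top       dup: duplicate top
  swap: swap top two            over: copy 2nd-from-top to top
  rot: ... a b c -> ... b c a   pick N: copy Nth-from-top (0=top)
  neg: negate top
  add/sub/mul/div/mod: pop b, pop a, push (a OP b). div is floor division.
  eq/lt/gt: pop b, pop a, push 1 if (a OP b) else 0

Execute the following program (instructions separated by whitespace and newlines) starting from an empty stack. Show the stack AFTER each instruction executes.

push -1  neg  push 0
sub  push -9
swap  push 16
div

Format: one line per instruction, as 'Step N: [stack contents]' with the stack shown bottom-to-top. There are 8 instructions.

Step 1: [-1]
Step 2: [1]
Step 3: [1, 0]
Step 4: [1]
Step 5: [1, -9]
Step 6: [-9, 1]
Step 7: [-9, 1, 16]
Step 8: [-9, 0]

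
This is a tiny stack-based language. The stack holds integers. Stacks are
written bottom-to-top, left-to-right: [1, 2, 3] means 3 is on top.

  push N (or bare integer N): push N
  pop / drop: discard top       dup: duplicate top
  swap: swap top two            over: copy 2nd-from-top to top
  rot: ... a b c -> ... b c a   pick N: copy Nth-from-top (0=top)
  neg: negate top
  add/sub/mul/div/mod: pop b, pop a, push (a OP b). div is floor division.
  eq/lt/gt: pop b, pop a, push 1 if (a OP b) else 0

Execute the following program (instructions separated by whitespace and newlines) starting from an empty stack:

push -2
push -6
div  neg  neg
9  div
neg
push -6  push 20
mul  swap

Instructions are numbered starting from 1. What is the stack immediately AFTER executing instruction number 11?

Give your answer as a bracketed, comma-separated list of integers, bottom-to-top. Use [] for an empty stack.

Answer: [0, -120]

Derivation:
Step 1 ('push -2'): [-2]
Step 2 ('push -6'): [-2, -6]
Step 3 ('div'): [0]
Step 4 ('neg'): [0]
Step 5 ('neg'): [0]
Step 6 ('9'): [0, 9]
Step 7 ('div'): [0]
Step 8 ('neg'): [0]
Step 9 ('push -6'): [0, -6]
Step 10 ('push 20'): [0, -6, 20]
Step 11 ('mul'): [0, -120]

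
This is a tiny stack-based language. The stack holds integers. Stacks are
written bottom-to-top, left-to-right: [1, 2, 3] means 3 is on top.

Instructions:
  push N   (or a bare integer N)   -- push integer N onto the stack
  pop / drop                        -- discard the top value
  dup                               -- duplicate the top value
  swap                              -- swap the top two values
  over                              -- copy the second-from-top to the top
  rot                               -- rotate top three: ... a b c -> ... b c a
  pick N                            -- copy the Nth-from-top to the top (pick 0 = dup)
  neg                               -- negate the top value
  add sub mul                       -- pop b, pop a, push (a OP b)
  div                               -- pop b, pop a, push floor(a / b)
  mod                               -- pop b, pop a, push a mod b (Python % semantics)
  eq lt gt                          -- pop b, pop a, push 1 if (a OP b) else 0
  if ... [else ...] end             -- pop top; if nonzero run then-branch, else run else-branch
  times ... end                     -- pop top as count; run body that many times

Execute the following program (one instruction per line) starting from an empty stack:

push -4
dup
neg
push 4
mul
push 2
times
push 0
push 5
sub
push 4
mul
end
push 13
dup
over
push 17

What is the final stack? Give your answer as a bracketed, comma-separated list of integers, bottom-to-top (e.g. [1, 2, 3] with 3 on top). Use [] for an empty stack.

After 'push -4': [-4]
After 'dup': [-4, -4]
After 'neg': [-4, 4]
After 'push 4': [-4, 4, 4]
After 'mul': [-4, 16]
After 'push 2': [-4, 16, 2]
After 'times': [-4, 16]
After 'push 0': [-4, 16, 0]
After 'push 5': [-4, 16, 0, 5]
After 'sub': [-4, 16, -5]
After 'push 4': [-4, 16, -5, 4]
After 'mul': [-4, 16, -20]
After 'push 0': [-4, 16, -20, 0]
After 'push 5': [-4, 16, -20, 0, 5]
After 'sub': [-4, 16, -20, -5]
After 'push 4': [-4, 16, -20, -5, 4]
After 'mul': [-4, 16, -20, -20]
After 'push 13': [-4, 16, -20, -20, 13]
After 'dup': [-4, 16, -20, -20, 13, 13]
After 'over': [-4, 16, -20, -20, 13, 13, 13]
After 'push 17': [-4, 16, -20, -20, 13, 13, 13, 17]

Answer: [-4, 16, -20, -20, 13, 13, 13, 17]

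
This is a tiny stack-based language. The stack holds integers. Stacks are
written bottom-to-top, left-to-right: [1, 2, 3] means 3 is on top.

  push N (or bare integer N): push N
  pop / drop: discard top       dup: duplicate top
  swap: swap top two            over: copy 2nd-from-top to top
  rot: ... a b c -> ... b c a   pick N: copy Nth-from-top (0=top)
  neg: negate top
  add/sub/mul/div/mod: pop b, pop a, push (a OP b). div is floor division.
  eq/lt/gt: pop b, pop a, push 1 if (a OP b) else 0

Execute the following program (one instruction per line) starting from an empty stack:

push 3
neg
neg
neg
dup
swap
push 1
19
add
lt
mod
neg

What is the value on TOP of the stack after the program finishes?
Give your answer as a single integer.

After 'push 3': [3]
After 'neg': [-3]
After 'neg': [3]
After 'neg': [-3]
After 'dup': [-3, -3]
After 'swap': [-3, -3]
After 'push 1': [-3, -3, 1]
After 'push 19': [-3, -3, 1, 19]
After 'add': [-3, -3, 20]
After 'lt': [-3, 1]
After 'mod': [0]
After 'neg': [0]

Answer: 0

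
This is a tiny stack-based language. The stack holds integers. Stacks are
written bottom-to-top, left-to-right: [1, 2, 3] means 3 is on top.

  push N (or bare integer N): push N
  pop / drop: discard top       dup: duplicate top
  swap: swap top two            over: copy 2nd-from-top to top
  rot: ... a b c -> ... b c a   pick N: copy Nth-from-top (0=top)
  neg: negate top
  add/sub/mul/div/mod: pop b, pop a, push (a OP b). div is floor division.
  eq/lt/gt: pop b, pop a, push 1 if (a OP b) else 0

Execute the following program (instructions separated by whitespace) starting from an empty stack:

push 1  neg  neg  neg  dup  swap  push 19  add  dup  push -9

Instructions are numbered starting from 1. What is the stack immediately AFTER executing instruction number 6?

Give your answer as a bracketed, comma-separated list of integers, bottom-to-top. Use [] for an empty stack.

Step 1 ('push 1'): [1]
Step 2 ('neg'): [-1]
Step 3 ('neg'): [1]
Step 4 ('neg'): [-1]
Step 5 ('dup'): [-1, -1]
Step 6 ('swap'): [-1, -1]

Answer: [-1, -1]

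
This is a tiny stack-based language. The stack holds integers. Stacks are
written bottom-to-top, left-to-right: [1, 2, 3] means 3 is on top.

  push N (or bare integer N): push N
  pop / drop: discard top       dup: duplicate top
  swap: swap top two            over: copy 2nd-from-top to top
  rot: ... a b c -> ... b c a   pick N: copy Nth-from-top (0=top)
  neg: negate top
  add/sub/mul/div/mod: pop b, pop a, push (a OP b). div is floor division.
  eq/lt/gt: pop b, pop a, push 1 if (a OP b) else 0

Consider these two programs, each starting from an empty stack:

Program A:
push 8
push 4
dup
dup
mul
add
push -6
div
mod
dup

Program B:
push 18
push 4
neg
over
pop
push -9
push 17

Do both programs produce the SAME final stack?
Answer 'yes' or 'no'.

Answer: no

Derivation:
Program A trace:
  After 'push 8': [8]
  After 'push 4': [8, 4]
  After 'dup': [8, 4, 4]
  After 'dup': [8, 4, 4, 4]
  After 'mul': [8, 4, 16]
  After 'add': [8, 20]
  After 'push -6': [8, 20, -6]
  After 'div': [8, -4]
  After 'mod': [0]
  After 'dup': [0, 0]
Program A final stack: [0, 0]

Program B trace:
  After 'push 18': [18]
  After 'push 4': [18, 4]
  After 'neg': [18, -4]
  After 'over': [18, -4, 18]
  After 'pop': [18, -4]
  After 'push -9': [18, -4, -9]
  After 'push 17': [18, -4, -9, 17]
Program B final stack: [18, -4, -9, 17]
Same: no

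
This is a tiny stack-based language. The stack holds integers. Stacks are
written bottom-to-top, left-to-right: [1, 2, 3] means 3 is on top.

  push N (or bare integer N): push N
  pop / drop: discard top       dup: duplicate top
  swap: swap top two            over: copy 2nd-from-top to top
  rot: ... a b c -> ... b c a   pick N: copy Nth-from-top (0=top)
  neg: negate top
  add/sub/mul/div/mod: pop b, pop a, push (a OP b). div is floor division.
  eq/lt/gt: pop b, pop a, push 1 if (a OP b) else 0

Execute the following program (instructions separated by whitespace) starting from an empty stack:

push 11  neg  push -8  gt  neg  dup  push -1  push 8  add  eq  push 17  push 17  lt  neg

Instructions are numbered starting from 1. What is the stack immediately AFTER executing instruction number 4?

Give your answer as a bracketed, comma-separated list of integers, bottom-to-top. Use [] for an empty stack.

Step 1 ('push 11'): [11]
Step 2 ('neg'): [-11]
Step 3 ('push -8'): [-11, -8]
Step 4 ('gt'): [0]

Answer: [0]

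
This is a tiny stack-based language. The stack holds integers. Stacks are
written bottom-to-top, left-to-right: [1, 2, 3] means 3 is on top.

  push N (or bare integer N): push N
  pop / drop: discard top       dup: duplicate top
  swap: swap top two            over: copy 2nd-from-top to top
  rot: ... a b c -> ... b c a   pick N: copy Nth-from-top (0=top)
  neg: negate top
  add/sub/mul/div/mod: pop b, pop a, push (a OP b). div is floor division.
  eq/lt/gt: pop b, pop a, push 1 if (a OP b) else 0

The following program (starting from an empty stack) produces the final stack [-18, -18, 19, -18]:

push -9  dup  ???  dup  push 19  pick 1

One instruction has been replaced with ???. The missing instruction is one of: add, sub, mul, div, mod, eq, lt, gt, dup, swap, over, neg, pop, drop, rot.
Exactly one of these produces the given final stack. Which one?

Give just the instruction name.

Stack before ???: [-9, -9]
Stack after ???:  [-18]
The instruction that transforms [-9, -9] -> [-18] is: add

Answer: add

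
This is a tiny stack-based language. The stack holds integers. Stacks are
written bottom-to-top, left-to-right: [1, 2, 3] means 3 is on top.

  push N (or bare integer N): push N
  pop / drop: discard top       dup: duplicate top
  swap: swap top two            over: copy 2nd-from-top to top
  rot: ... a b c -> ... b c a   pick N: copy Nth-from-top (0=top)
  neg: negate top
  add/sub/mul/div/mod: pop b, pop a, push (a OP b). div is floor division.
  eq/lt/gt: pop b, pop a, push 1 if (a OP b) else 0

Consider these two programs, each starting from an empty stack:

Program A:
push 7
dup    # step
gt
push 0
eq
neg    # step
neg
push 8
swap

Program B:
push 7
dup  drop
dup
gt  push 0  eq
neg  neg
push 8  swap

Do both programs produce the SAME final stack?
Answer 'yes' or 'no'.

Program A trace:
  After 'push 7': [7]
  After 'dup': [7, 7]
  After 'gt': [0]
  After 'push 0': [0, 0]
  After 'eq': [1]
  After 'neg': [-1]
  After 'neg': [1]
  After 'push 8': [1, 8]
  After 'swap': [8, 1]
Program A final stack: [8, 1]

Program B trace:
  After 'push 7': [7]
  After 'dup': [7, 7]
  After 'drop': [7]
  After 'dup': [7, 7]
  After 'gt': [0]
  After 'push 0': [0, 0]
  After 'eq': [1]
  After 'neg': [-1]
  After 'neg': [1]
  After 'push 8': [1, 8]
  After 'swap': [8, 1]
Program B final stack: [8, 1]
Same: yes

Answer: yes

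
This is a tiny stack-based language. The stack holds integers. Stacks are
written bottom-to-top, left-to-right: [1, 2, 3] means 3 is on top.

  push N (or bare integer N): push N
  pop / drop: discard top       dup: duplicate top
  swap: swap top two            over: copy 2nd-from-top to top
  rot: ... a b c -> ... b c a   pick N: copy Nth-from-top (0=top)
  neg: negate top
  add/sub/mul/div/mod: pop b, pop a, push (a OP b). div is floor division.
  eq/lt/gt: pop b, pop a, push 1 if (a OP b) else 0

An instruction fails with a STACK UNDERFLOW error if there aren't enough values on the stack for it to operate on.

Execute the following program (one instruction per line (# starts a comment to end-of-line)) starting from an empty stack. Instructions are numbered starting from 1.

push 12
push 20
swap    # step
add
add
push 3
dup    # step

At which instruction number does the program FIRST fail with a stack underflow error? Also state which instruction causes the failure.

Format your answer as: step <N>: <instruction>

Answer: step 5: add

Derivation:
Step 1 ('push 12'): stack = [12], depth = 1
Step 2 ('push 20'): stack = [12, 20], depth = 2
Step 3 ('swap'): stack = [20, 12], depth = 2
Step 4 ('add'): stack = [32], depth = 1
Step 5 ('add'): needs 2 value(s) but depth is 1 — STACK UNDERFLOW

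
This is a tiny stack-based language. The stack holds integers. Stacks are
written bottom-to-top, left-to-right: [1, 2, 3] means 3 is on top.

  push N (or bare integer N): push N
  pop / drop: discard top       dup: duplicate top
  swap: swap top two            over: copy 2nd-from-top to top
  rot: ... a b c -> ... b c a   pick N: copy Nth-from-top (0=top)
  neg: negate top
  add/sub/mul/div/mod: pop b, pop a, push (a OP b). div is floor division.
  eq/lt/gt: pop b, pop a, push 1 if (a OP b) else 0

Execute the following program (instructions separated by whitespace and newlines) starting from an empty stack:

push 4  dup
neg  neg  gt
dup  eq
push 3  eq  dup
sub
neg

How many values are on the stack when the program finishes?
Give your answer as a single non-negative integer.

After 'push 4': stack = [4] (depth 1)
After 'dup': stack = [4, 4] (depth 2)
After 'neg': stack = [4, -4] (depth 2)
After 'neg': stack = [4, 4] (depth 2)
After 'gt': stack = [0] (depth 1)
After 'dup': stack = [0, 0] (depth 2)
After 'eq': stack = [1] (depth 1)
After 'push 3': stack = [1, 3] (depth 2)
After 'eq': stack = [0] (depth 1)
After 'dup': stack = [0, 0] (depth 2)
After 'sub': stack = [0] (depth 1)
After 'neg': stack = [0] (depth 1)

Answer: 1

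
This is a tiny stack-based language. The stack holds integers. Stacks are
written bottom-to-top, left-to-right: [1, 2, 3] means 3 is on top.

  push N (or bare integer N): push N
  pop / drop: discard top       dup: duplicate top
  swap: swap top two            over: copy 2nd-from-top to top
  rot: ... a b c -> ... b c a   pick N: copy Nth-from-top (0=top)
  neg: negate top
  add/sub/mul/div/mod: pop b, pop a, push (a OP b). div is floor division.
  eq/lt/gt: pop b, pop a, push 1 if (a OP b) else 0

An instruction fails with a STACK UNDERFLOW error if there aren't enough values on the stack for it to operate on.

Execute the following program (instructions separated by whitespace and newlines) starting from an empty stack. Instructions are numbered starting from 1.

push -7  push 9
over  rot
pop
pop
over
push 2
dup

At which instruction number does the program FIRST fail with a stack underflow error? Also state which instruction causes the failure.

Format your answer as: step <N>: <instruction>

Answer: step 7: over

Derivation:
Step 1 ('push -7'): stack = [-7], depth = 1
Step 2 ('push 9'): stack = [-7, 9], depth = 2
Step 3 ('over'): stack = [-7, 9, -7], depth = 3
Step 4 ('rot'): stack = [9, -7, -7], depth = 3
Step 5 ('pop'): stack = [9, -7], depth = 2
Step 6 ('pop'): stack = [9], depth = 1
Step 7 ('over'): needs 2 value(s) but depth is 1 — STACK UNDERFLOW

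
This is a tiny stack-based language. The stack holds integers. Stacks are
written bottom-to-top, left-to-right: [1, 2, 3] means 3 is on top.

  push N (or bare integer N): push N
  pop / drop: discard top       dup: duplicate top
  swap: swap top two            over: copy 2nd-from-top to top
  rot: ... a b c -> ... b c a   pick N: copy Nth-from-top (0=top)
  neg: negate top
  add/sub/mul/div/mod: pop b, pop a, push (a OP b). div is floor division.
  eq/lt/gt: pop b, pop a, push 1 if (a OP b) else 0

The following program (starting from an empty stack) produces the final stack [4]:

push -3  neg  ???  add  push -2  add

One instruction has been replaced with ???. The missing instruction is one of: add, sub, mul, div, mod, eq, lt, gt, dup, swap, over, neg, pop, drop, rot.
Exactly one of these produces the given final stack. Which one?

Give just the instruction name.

Stack before ???: [3]
Stack after ???:  [3, 3]
The instruction that transforms [3] -> [3, 3] is: dup

Answer: dup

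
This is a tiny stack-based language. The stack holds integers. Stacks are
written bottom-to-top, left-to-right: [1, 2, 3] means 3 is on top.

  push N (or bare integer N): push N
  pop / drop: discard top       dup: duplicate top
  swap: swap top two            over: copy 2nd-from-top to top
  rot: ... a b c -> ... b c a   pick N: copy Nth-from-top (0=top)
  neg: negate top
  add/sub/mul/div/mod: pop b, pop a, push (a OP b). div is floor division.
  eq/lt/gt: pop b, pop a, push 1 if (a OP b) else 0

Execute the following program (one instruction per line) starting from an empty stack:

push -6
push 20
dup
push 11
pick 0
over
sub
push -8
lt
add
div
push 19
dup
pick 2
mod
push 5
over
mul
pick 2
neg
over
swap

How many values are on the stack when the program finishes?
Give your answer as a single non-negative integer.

Answer: 8

Derivation:
After 'push -6': stack = [-6] (depth 1)
After 'push 20': stack = [-6, 20] (depth 2)
After 'dup': stack = [-6, 20, 20] (depth 3)
After 'push 11': stack = [-6, 20, 20, 11] (depth 4)
After 'pick 0': stack = [-6, 20, 20, 11, 11] (depth 5)
After 'over': stack = [-6, 20, 20, 11, 11, 11] (depth 6)
After 'sub': stack = [-6, 20, 20, 11, 0] (depth 5)
After 'push -8': stack = [-6, 20, 20, 11, 0, -8] (depth 6)
After 'lt': stack = [-6, 20, 20, 11, 0] (depth 5)
After 'add': stack = [-6, 20, 20, 11] (depth 4)
  ...
After 'dup': stack = [-6, 20, 1, 19, 19] (depth 5)
After 'pick 2': stack = [-6, 20, 1, 19, 19, 1] (depth 6)
After 'mod': stack = [-6, 20, 1, 19, 0] (depth 5)
After 'push 5': stack = [-6, 20, 1, 19, 0, 5] (depth 6)
After 'over': stack = [-6, 20, 1, 19, 0, 5, 0] (depth 7)
After 'mul': stack = [-6, 20, 1, 19, 0, 0] (depth 6)
After 'pick 2': stack = [-6, 20, 1, 19, 0, 0, 19] (depth 7)
After 'neg': stack = [-6, 20, 1, 19, 0, 0, -19] (depth 7)
After 'over': stack = [-6, 20, 1, 19, 0, 0, -19, 0] (depth 8)
After 'swap': stack = [-6, 20, 1, 19, 0, 0, 0, -19] (depth 8)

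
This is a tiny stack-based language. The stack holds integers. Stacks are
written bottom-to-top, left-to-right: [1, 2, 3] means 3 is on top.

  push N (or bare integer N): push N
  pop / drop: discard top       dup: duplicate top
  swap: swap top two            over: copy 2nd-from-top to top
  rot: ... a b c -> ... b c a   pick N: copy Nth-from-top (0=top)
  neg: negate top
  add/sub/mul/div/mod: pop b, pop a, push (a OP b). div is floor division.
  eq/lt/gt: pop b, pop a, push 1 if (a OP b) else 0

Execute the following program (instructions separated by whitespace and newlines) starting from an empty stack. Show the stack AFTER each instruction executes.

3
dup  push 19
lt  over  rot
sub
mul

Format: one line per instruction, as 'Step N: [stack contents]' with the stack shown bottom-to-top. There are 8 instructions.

Step 1: [3]
Step 2: [3, 3]
Step 3: [3, 3, 19]
Step 4: [3, 1]
Step 5: [3, 1, 3]
Step 6: [1, 3, 3]
Step 7: [1, 0]
Step 8: [0]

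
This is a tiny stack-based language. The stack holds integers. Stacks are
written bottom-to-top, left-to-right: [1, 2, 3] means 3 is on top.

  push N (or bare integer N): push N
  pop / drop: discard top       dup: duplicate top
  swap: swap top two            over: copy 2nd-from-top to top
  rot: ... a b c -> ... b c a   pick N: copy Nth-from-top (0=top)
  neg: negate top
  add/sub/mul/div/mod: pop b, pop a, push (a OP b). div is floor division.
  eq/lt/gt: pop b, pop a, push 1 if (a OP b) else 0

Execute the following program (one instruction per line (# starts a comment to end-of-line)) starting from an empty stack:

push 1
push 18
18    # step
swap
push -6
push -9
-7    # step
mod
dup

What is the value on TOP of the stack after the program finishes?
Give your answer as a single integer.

After 'push 1': [1]
After 'push 18': [1, 18]
After 'push 18': [1, 18, 18]
After 'swap': [1, 18, 18]
After 'push -6': [1, 18, 18, -6]
After 'push -9': [1, 18, 18, -6, -9]
After 'push -7': [1, 18, 18, -6, -9, -7]
After 'mod': [1, 18, 18, -6, -2]
After 'dup': [1, 18, 18, -6, -2, -2]

Answer: -2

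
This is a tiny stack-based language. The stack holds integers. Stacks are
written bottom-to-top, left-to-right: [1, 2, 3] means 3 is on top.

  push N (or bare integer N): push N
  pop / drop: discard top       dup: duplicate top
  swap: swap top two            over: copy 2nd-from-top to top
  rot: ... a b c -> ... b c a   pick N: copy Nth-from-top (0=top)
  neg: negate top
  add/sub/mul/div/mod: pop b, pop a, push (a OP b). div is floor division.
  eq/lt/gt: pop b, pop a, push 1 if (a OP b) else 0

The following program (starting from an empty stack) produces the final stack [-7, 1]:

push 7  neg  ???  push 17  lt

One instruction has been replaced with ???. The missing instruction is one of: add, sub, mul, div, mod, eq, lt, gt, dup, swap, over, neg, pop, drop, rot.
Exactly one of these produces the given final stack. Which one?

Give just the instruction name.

Stack before ???: [-7]
Stack after ???:  [-7, -7]
The instruction that transforms [-7] -> [-7, -7] is: dup

Answer: dup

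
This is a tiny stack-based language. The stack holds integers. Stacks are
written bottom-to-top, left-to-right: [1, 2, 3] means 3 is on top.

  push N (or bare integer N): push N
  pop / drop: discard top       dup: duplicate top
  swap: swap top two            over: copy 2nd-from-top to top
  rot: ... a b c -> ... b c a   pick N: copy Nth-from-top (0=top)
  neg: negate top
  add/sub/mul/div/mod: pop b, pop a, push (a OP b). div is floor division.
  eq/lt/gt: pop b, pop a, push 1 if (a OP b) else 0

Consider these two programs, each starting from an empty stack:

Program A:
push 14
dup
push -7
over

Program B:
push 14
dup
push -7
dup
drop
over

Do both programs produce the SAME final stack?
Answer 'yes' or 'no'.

Program A trace:
  After 'push 14': [14]
  After 'dup': [14, 14]
  After 'push -7': [14, 14, -7]
  After 'over': [14, 14, -7, 14]
Program A final stack: [14, 14, -7, 14]

Program B trace:
  After 'push 14': [14]
  After 'dup': [14, 14]
  After 'push -7': [14, 14, -7]
  After 'dup': [14, 14, -7, -7]
  After 'drop': [14, 14, -7]
  After 'over': [14, 14, -7, 14]
Program B final stack: [14, 14, -7, 14]
Same: yes

Answer: yes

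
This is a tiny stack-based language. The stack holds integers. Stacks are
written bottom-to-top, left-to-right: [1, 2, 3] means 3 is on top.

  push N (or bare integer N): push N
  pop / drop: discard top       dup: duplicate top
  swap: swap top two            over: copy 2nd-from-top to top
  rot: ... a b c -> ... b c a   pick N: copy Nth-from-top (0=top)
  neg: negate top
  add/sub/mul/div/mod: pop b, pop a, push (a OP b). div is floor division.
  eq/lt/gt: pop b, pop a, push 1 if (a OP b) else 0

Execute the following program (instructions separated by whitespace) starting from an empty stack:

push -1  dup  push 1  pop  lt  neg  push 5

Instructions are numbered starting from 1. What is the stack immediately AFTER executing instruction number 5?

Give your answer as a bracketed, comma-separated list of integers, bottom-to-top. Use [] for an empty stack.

Step 1 ('push -1'): [-1]
Step 2 ('dup'): [-1, -1]
Step 3 ('push 1'): [-1, -1, 1]
Step 4 ('pop'): [-1, -1]
Step 5 ('lt'): [0]

Answer: [0]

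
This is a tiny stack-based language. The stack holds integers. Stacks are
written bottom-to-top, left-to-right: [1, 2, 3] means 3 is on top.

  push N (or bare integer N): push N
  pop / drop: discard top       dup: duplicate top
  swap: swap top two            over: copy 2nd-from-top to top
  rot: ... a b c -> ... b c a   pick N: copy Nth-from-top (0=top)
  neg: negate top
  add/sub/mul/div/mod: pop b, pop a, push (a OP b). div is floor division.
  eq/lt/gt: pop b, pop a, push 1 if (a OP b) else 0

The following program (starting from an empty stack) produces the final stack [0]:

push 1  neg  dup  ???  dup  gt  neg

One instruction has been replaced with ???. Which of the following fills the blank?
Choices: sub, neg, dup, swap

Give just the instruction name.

Answer: sub

Derivation:
Stack before ???: [-1, -1]
Stack after ???:  [0]
Checking each choice:
  sub: MATCH
  neg: produces [-1, 0]
  dup: produces [-1, -1, 0]
  swap: produces [-1, 0]


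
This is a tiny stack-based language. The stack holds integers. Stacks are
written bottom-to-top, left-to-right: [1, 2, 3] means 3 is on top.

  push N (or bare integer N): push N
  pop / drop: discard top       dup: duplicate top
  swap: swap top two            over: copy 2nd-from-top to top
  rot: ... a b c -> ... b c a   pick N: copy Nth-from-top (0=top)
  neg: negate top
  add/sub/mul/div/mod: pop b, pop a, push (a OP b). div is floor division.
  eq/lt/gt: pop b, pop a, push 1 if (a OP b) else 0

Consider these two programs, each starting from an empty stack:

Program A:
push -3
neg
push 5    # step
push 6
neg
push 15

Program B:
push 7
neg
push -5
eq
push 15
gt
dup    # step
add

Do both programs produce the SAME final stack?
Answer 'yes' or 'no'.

Program A trace:
  After 'push -3': [-3]
  After 'neg': [3]
  After 'push 5': [3, 5]
  After 'push 6': [3, 5, 6]
  After 'neg': [3, 5, -6]
  After 'push 15': [3, 5, -6, 15]
Program A final stack: [3, 5, -6, 15]

Program B trace:
  After 'push 7': [7]
  After 'neg': [-7]
  After 'push -5': [-7, -5]
  After 'eq': [0]
  After 'push 15': [0, 15]
  After 'gt': [0]
  After 'dup': [0, 0]
  After 'add': [0]
Program B final stack: [0]
Same: no

Answer: no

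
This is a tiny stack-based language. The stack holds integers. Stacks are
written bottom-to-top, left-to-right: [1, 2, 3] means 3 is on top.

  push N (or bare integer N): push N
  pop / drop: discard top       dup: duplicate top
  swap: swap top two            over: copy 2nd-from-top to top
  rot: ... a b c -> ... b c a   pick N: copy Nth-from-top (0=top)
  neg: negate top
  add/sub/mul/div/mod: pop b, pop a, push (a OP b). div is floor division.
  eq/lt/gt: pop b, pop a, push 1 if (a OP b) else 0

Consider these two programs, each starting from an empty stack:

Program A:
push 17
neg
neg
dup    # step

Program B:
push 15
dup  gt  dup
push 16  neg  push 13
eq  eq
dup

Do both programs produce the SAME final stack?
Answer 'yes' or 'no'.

Answer: no

Derivation:
Program A trace:
  After 'push 17': [17]
  After 'neg': [-17]
  After 'neg': [17]
  After 'dup': [17, 17]
Program A final stack: [17, 17]

Program B trace:
  After 'push 15': [15]
  After 'dup': [15, 15]
  After 'gt': [0]
  After 'dup': [0, 0]
  After 'push 16': [0, 0, 16]
  After 'neg': [0, 0, -16]
  After 'push 13': [0, 0, -16, 13]
  After 'eq': [0, 0, 0]
  After 'eq': [0, 1]
  After 'dup': [0, 1, 1]
Program B final stack: [0, 1, 1]
Same: no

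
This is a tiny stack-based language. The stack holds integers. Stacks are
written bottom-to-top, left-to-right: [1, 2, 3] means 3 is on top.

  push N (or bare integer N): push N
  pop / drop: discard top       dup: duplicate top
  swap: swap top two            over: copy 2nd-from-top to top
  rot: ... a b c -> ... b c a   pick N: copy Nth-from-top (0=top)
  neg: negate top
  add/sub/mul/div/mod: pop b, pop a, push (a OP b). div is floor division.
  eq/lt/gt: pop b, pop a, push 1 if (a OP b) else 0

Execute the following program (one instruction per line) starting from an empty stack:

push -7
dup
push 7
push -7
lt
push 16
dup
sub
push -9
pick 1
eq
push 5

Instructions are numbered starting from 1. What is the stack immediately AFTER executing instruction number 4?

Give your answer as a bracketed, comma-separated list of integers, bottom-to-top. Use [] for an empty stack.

Answer: [-7, -7, 7, -7]

Derivation:
Step 1 ('push -7'): [-7]
Step 2 ('dup'): [-7, -7]
Step 3 ('push 7'): [-7, -7, 7]
Step 4 ('push -7'): [-7, -7, 7, -7]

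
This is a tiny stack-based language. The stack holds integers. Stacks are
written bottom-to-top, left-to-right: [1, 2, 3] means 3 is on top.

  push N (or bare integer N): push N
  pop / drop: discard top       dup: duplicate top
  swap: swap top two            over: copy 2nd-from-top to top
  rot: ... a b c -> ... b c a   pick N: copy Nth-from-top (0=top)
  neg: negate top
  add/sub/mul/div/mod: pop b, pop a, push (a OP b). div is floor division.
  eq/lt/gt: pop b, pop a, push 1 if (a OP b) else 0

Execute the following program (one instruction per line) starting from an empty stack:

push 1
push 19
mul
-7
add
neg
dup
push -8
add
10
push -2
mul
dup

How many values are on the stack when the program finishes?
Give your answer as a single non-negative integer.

Answer: 4

Derivation:
After 'push 1': stack = [1] (depth 1)
After 'push 19': stack = [1, 19] (depth 2)
After 'mul': stack = [19] (depth 1)
After 'push -7': stack = [19, -7] (depth 2)
After 'add': stack = [12] (depth 1)
After 'neg': stack = [-12] (depth 1)
After 'dup': stack = [-12, -12] (depth 2)
After 'push -8': stack = [-12, -12, -8] (depth 3)
After 'add': stack = [-12, -20] (depth 2)
After 'push 10': stack = [-12, -20, 10] (depth 3)
After 'push -2': stack = [-12, -20, 10, -2] (depth 4)
After 'mul': stack = [-12, -20, -20] (depth 3)
After 'dup': stack = [-12, -20, -20, -20] (depth 4)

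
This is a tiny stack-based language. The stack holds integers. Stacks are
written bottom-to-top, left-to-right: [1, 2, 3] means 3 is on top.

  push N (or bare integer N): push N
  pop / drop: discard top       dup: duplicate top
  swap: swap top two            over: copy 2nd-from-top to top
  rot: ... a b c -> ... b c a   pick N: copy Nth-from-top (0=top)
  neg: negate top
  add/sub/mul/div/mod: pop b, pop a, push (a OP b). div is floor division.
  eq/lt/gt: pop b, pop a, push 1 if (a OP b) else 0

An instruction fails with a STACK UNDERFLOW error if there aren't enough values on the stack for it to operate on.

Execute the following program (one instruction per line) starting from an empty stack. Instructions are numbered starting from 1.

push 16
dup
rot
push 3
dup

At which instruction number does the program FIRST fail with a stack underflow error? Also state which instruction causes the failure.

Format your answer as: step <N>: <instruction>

Answer: step 3: rot

Derivation:
Step 1 ('push 16'): stack = [16], depth = 1
Step 2 ('dup'): stack = [16, 16], depth = 2
Step 3 ('rot'): needs 3 value(s) but depth is 2 — STACK UNDERFLOW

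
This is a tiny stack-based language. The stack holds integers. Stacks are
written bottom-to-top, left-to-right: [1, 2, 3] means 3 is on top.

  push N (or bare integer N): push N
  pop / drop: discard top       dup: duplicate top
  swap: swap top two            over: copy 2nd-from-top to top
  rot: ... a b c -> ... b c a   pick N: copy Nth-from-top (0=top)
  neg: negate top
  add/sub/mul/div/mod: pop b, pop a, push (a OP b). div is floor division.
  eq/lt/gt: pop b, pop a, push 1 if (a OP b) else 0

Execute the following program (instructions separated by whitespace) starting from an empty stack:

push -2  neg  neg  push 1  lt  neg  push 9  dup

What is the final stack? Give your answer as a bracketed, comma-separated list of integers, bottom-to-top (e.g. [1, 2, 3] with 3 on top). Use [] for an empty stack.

Answer: [-1, 9, 9]

Derivation:
After 'push -2': [-2]
After 'neg': [2]
After 'neg': [-2]
After 'push 1': [-2, 1]
After 'lt': [1]
After 'neg': [-1]
After 'push 9': [-1, 9]
After 'dup': [-1, 9, 9]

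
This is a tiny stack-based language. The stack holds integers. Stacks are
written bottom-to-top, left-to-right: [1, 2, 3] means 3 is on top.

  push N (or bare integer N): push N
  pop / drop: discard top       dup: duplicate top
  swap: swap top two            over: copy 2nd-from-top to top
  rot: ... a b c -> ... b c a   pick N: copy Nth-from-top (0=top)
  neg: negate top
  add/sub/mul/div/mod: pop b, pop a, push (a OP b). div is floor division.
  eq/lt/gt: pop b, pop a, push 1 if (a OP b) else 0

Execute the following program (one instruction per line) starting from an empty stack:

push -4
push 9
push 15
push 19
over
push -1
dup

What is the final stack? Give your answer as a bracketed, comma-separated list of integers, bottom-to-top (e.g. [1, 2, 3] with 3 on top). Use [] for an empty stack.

After 'push -4': [-4]
After 'push 9': [-4, 9]
After 'push 15': [-4, 9, 15]
After 'push 19': [-4, 9, 15, 19]
After 'over': [-4, 9, 15, 19, 15]
After 'push -1': [-4, 9, 15, 19, 15, -1]
After 'dup': [-4, 9, 15, 19, 15, -1, -1]

Answer: [-4, 9, 15, 19, 15, -1, -1]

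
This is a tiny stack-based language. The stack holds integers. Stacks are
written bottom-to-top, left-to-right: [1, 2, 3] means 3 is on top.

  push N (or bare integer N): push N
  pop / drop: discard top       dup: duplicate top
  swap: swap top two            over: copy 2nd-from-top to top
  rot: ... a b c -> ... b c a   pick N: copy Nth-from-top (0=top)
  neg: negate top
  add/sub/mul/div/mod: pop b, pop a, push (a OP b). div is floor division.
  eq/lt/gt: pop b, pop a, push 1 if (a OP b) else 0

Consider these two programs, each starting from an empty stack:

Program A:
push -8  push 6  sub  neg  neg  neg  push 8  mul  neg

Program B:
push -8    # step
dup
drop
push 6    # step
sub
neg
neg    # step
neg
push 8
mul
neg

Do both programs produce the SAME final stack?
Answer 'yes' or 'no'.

Program A trace:
  After 'push -8': [-8]
  After 'push 6': [-8, 6]
  After 'sub': [-14]
  After 'neg': [14]
  After 'neg': [-14]
  After 'neg': [14]
  After 'push 8': [14, 8]
  After 'mul': [112]
  After 'neg': [-112]
Program A final stack: [-112]

Program B trace:
  After 'push -8': [-8]
  After 'dup': [-8, -8]
  After 'drop': [-8]
  After 'push 6': [-8, 6]
  After 'sub': [-14]
  After 'neg': [14]
  After 'neg': [-14]
  After 'neg': [14]
  After 'push 8': [14, 8]
  After 'mul': [112]
  After 'neg': [-112]
Program B final stack: [-112]
Same: yes

Answer: yes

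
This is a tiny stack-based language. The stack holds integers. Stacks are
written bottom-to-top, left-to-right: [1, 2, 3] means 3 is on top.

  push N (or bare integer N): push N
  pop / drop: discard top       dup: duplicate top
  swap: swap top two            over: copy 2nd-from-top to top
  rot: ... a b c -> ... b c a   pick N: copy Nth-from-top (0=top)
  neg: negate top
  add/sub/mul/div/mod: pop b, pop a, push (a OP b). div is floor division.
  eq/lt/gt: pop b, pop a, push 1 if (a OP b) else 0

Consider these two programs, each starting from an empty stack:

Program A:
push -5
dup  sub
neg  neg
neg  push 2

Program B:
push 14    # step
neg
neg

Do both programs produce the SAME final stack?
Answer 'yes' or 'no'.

Answer: no

Derivation:
Program A trace:
  After 'push -5': [-5]
  After 'dup': [-5, -5]
  After 'sub': [0]
  After 'neg': [0]
  After 'neg': [0]
  After 'neg': [0]
  After 'push 2': [0, 2]
Program A final stack: [0, 2]

Program B trace:
  After 'push 14': [14]
  After 'neg': [-14]
  After 'neg': [14]
Program B final stack: [14]
Same: no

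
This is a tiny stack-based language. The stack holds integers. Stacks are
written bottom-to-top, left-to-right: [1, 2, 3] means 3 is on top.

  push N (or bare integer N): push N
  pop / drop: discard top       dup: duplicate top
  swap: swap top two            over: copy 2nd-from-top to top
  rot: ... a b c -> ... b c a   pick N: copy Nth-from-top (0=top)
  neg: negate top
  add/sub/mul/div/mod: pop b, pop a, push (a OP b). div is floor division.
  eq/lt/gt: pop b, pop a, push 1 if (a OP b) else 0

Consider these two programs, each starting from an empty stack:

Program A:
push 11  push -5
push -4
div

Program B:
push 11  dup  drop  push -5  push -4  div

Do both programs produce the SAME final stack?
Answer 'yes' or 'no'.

Program A trace:
  After 'push 11': [11]
  After 'push -5': [11, -5]
  After 'push -4': [11, -5, -4]
  After 'div': [11, 1]
Program A final stack: [11, 1]

Program B trace:
  After 'push 11': [11]
  After 'dup': [11, 11]
  After 'drop': [11]
  After 'push -5': [11, -5]
  After 'push -4': [11, -5, -4]
  After 'div': [11, 1]
Program B final stack: [11, 1]
Same: yes

Answer: yes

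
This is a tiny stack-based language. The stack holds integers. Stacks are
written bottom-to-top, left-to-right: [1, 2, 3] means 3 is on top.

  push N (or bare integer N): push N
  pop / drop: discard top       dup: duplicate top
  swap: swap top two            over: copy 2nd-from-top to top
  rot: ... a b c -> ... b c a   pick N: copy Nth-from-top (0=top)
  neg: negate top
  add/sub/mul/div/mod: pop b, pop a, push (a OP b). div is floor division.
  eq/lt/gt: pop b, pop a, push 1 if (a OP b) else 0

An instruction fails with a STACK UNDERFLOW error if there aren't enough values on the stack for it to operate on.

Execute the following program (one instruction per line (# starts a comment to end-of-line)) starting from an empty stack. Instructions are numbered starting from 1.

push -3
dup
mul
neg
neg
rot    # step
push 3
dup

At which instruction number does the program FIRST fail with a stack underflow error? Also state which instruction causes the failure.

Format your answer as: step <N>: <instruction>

Step 1 ('push -3'): stack = [-3], depth = 1
Step 2 ('dup'): stack = [-3, -3], depth = 2
Step 3 ('mul'): stack = [9], depth = 1
Step 4 ('neg'): stack = [-9], depth = 1
Step 5 ('neg'): stack = [9], depth = 1
Step 6 ('rot'): needs 3 value(s) but depth is 1 — STACK UNDERFLOW

Answer: step 6: rot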